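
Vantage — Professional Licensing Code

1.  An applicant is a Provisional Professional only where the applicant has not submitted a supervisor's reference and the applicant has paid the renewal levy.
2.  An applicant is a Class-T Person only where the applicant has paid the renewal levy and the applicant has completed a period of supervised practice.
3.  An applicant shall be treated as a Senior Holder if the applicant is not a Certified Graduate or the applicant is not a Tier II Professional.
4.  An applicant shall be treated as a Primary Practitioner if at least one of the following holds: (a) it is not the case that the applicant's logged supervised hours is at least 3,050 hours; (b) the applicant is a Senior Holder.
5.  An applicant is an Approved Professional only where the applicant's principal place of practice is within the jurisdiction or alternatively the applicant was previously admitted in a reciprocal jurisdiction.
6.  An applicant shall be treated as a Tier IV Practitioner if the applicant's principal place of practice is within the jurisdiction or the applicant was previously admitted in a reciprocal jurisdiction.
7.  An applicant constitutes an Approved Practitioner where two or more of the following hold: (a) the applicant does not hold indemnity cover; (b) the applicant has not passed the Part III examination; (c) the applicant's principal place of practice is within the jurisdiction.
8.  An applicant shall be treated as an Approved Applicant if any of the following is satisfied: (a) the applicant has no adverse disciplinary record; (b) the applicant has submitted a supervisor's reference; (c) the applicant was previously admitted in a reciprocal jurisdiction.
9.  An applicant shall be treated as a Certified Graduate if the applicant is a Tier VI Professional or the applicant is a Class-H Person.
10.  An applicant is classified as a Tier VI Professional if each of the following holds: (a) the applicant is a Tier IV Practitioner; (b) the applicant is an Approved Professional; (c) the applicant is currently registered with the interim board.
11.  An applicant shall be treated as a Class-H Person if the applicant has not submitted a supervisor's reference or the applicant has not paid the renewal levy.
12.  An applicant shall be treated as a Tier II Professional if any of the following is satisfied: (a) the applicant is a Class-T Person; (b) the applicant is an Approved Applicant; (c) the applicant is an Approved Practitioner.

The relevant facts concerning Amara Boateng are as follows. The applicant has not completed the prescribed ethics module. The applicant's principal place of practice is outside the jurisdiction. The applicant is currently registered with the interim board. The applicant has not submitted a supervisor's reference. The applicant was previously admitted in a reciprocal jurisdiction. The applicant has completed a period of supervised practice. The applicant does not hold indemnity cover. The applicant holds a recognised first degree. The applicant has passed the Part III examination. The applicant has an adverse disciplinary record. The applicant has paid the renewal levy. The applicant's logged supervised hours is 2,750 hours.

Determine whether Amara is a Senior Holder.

paragraph 6 — Tier IV Practitioner: [the applicant's principal place of practice is within the jurisdiction? no] OR [the applicant was previously admitted in a reciprocal jurisdiction? yes] → satisfied.
paragraph 5 — Approved Professional: [the applicant's principal place of practice is within the jurisdiction? no] OR [the applicant was previously admitted in a reciprocal jurisdiction? yes] → satisfied.
paragraph 10 — Tier VI Professional: [Tier IV Practitioner (paragraph 6)? yes] AND [Approved Professional (paragraph 5)? yes] AND [the applicant is currently registered with the interim board? yes] → satisfied.
paragraph 11 — Class-H Person: [the applicant has not submitted a supervisor's reference? yes] OR [the applicant has not paid the renewal levy? no] → satisfied.
paragraph 9 — Certified Graduate: [Tier VI Professional (paragraph 10)? yes] OR [Class-H Person (paragraph 11)? yes] → satisfied.
paragraph 2 — Class-T Person: [the applicant has paid the renewal levy? yes] AND [the applicant has completed a period of supervised practice? yes] → satisfied.
paragraph 8 — Approved Applicant: [the applicant has no adverse disciplinary record? no] OR [the applicant has submitted a supervisor's reference? no] OR [the applicant was previously admitted in a reciprocal jurisdiction? yes] → satisfied.
paragraph 7 — Approved Practitioner: the applicant does not hold indemnity cover? yes; the applicant has not passed the Part III examination? no; the applicant's principal place of practice is within the jurisdiction? no — 1 of 3 hold (need ≥2) → not satisfied.
paragraph 12 — Tier II Professional: [Class-T Person (paragraph 2)? yes] OR [Approved Applicant (paragraph 8)? yes] OR [Approved Practitioner (paragraph 7)? no] → satisfied.
paragraph 3 — Senior Holder: [not a Certified Graduate (paragraph 9)? no] OR [not a Tier II Professional (paragraph 12)? no] → not satisfied.

No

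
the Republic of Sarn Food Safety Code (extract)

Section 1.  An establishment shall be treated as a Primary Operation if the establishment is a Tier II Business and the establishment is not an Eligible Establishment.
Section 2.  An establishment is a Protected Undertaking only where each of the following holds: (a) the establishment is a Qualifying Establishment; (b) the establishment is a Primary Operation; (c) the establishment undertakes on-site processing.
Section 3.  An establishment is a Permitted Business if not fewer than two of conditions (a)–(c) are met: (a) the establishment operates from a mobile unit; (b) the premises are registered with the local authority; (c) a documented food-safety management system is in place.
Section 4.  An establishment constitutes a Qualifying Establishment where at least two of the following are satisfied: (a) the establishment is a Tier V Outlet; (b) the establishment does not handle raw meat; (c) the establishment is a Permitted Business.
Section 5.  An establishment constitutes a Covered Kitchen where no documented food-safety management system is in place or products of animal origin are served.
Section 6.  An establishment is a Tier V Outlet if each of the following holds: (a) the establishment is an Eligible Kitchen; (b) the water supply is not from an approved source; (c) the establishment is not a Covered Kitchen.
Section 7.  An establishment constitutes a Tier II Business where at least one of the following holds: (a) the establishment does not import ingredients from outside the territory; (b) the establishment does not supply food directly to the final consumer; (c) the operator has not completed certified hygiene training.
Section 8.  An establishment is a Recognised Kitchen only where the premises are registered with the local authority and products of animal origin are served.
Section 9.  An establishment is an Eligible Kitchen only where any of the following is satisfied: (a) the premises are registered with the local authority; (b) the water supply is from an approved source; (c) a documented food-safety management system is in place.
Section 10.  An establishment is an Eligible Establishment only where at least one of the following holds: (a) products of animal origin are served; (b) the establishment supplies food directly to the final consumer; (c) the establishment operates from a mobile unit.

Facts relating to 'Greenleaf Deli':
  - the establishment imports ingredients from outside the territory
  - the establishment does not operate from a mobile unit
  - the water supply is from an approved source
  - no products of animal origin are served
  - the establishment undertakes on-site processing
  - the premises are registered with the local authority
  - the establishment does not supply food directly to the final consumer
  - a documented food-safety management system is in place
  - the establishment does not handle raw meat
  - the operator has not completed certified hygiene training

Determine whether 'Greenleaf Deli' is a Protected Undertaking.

Yes

Under section 9: the premises are registered with the local authority? yes; or the water supply is from an approved source? yes; or a documented food-safety management system is in place? yes. So the establishment is an Eligible Kitchen.
Under section 5: no documented food-safety management system is in place? no; or products of animal origin are served? no. So the establishment is not a Covered Kitchen.
Under section 6: Eligible Kitchen (section 9)? yes; and the water supply is not from an approved source? no; and not a Covered Kitchen (section 5)? yes. So the establishment is not a Tier V Outlet.
Under section 3: the establishment operates from a mobile unit? no; the premises are registered with the local authority? yes; a documented food-safety management system is in place? yes — 2 of 3 hold (need ≥2) → satisfied.
Under section 4: Tier V Outlet (section 6)? no; the establishment does not handle raw meat? yes; Permitted Business (section 3)? yes — 2 of 3 hold (need ≥2) → satisfied.
Under section 7: the establishment does not import ingredients from outside the territory? no; or the establishment does not supply food directly to the final consumer? yes; or the operator has not completed certified hygiene training? yes. So the establishment is a Tier II Business.
Under section 10: products of animal origin are served? no; or the establishment supplies food directly to the final consumer? no; or the establishment operates from a mobile unit? no. So the establishment is not an Eligible Establishment.
Under section 1: Tier II Business (section 7)? yes; and not an Eligible Establishment (section 10)? yes. So the establishment is a Primary Operation.
Under section 2: Qualifying Establishment (section 4)? yes; and Primary Operation (section 1)? yes; and the establishment undertakes on-site processing? yes. So the establishment is a Protected Undertaking.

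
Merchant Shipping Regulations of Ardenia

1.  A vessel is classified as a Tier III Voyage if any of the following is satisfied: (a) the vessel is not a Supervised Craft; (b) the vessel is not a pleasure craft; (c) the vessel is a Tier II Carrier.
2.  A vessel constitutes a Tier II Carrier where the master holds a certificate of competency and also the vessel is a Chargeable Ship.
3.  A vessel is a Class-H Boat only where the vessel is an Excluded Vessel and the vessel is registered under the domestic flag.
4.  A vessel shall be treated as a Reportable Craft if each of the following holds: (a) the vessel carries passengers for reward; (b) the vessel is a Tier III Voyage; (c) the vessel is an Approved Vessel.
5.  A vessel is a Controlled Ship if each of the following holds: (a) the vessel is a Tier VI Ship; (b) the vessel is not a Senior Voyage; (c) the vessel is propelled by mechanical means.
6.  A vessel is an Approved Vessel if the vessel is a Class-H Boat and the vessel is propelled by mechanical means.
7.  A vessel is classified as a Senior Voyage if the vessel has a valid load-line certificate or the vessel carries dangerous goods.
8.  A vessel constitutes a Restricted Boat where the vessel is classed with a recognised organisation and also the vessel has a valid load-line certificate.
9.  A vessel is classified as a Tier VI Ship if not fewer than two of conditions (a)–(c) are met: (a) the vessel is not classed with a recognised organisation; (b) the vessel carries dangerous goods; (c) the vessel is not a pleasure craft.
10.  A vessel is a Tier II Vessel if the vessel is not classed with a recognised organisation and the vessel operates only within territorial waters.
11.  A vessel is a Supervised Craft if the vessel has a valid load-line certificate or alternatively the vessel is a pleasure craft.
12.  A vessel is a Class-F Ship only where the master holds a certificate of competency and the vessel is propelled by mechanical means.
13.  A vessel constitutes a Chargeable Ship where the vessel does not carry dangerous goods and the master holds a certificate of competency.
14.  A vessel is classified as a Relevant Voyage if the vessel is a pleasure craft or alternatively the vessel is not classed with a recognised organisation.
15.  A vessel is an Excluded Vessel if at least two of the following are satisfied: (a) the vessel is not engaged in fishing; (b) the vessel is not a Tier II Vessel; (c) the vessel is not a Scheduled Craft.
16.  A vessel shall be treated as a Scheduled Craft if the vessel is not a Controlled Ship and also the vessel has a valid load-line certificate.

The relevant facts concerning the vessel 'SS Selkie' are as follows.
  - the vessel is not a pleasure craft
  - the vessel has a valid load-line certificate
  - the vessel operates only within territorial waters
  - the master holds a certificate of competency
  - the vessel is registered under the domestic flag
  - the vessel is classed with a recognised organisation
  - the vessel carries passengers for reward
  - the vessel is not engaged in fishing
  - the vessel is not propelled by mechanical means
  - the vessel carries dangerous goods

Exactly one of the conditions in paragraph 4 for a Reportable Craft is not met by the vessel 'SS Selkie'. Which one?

Under paragraph 11: the vessel has a valid load-line certificate? yes; or the vessel is a pleasure craft? no. So the vessel is a Supervised Craft.
Under paragraph 13: the vessel does not carry dangerous goods? no; and the master holds a certificate of competency? yes. So the vessel is not a Chargeable Ship.
Under paragraph 2: the master holds a certificate of competency? yes; and Chargeable Ship (paragraph 13)? no. So the vessel is not a Tier II Carrier.
Under paragraph 1: not a Supervised Craft (paragraph 11)? no; or the vessel is not a pleasure craft? yes; or Tier II Carrier (paragraph 2)? no. So the vessel is a Tier III Voyage.
Under paragraph 10: the vessel is not classed with a recognised organisation? no; and the vessel operates only within territorial waters? yes. So the vessel is not a Tier II Vessel.
Under paragraph 9: the vessel is not classed with a recognised organisation? no; the vessel carries dangerous goods? yes; the vessel is not a pleasure craft? yes — 2 of 3 hold (need ≥2) → satisfied.
Under paragraph 7: the vessel has a valid load-line certificate? yes; or the vessel carries dangerous goods? yes. So the vessel is a Senior Voyage.
Under paragraph 5: Tier VI Ship (paragraph 9)? yes; and not a Senior Voyage (paragraph 7)? no; and the vessel is propelled by mechanical means? no. So the vessel is not a Controlled Ship.
Under paragraph 16: not a Controlled Ship (paragraph 5)? yes; and the vessel has a valid load-line certificate? yes. So the vessel is a Scheduled Craft.
Under paragraph 15: the vessel is not engaged in fishing? yes; not a Tier II Vessel (paragraph 10)? yes; not a Scheduled Craft (paragraph 16)? no — 2 of 3 hold (need ≥2) → satisfied.
Under paragraph 3: Excluded Vessel (paragraph 15)? yes; and the vessel is registered under the domestic flag? yes. So the vessel is a Class-H Boat.
Under paragraph 6: Class-H Boat (paragraph 3)? yes; and the vessel is propelled by mechanical means? no. So the vessel is not an Approved Vessel.
Under paragraph 4: the vessel carries passengers for reward? yes; and Tier III Voyage (paragraph 1)? yes; and Approved Vessel (paragraph 6)? no. So the vessel is not a Reportable Craft.

Approved Vessel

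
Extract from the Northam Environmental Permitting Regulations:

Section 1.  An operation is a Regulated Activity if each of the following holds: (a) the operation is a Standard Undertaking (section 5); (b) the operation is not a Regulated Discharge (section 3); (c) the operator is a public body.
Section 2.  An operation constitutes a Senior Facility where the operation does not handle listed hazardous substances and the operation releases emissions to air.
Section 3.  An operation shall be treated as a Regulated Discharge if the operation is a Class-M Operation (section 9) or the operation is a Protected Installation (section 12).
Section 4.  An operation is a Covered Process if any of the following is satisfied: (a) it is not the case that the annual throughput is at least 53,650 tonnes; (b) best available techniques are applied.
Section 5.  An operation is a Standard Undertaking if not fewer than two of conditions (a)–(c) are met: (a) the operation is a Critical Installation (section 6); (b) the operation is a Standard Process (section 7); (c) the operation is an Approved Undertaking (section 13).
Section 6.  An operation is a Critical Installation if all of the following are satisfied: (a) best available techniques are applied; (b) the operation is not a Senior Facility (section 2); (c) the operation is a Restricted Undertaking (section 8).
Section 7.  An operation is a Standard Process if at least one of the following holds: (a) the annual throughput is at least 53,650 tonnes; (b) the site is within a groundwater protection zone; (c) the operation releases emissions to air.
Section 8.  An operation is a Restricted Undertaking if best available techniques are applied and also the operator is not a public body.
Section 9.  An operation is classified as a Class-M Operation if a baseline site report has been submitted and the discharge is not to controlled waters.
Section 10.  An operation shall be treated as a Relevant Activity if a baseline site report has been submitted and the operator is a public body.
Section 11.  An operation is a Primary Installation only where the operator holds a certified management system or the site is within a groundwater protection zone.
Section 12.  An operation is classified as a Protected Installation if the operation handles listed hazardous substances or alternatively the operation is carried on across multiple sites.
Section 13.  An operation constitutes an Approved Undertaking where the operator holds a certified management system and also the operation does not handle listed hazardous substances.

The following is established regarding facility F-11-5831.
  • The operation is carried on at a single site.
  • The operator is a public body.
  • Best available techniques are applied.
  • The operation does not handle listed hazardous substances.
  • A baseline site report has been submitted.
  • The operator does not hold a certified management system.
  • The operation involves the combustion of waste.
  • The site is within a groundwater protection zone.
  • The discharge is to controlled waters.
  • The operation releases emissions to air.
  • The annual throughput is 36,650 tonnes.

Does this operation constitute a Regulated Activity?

No

Under section 2: the operation does not handle listed hazardous substances? yes; and the operation releases emissions to air? yes. So the operation is a Senior Facility.
Under section 8: best available techniques are applied? yes; and the operator is not a public body? no. So the operation is not a Restricted Undertaking.
Under section 6: best available techniques are applied? yes; and not a Senior Facility (section 2)? no; and Restricted Undertaking (section 8)? no. So the operation is not a Critical Installation.
Under section 7: annual throughput: 36,650 tonnes ≥ 53,650 tonnes? no; or the site is within a groundwater protection zone? yes; or the operation releases emissions to air? yes. So the operation is a Standard Process.
Under section 13: the operator holds a certified management system? no; and the operation does not handle listed hazardous substances? yes. So the operation is not an Approved Undertaking.
Under section 5: Critical Installation (section 6)? no; Standard Process (section 7)? yes; Approved Undertaking (section 13)? no — 1 of 3 hold (need ≥2) → not satisfied.
Under section 9: a baseline site report has been submitted? yes; and the discharge is not to controlled waters? no. So the operation is not a Class-M Operation.
Under section 12: the operation handles listed hazardous substances? no; or the operation is carried on across multiple sites? no. So the operation is not a Protected Installation.
Under section 3: Class-M Operation (section 9)? no; or Protected Installation (section 12)? no. So the operation is not a Regulated Discharge.
Under section 1: Standard Undertaking (section 5)? no; and not a Regulated Discharge (section 3)? yes; and the operator is a public body? yes. So the operation is not a Regulated Activity.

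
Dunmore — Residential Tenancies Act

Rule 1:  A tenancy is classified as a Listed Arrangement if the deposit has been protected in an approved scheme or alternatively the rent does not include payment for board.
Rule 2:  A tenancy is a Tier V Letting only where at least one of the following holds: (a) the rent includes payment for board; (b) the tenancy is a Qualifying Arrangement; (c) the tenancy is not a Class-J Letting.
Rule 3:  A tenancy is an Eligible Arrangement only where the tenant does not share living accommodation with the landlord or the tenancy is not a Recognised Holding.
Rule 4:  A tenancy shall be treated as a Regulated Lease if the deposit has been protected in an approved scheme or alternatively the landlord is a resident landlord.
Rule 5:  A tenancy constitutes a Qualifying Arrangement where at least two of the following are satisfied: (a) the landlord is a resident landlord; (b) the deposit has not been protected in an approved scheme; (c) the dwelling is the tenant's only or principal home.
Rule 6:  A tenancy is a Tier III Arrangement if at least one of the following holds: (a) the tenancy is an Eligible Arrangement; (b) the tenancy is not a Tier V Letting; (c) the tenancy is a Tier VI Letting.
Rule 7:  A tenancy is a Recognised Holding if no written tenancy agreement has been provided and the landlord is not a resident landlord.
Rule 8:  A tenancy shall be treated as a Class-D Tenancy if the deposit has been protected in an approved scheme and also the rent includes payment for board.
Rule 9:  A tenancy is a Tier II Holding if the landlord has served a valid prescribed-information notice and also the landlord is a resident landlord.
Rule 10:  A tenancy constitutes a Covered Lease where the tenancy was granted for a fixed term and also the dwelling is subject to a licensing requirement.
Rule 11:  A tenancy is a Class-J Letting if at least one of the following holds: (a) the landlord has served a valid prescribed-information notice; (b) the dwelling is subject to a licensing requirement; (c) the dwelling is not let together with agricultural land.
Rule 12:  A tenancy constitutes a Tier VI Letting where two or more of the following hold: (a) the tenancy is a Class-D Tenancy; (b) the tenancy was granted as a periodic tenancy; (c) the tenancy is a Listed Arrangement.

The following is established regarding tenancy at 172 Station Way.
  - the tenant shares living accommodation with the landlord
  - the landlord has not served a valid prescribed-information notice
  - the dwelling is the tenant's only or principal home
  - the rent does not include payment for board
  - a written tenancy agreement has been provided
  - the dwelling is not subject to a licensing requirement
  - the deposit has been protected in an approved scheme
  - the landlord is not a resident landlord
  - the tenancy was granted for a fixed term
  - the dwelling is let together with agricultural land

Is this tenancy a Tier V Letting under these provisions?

Yes

rule 5 — Qualifying Arrangement: the landlord is a resident landlord? no; the deposit has not been protected in an approved scheme? no; the dwelling is the tenant's only or principal home? yes — 1 of 3 hold (need ≥2) → not satisfied.
rule 11 — Class-J Letting: [the landlord has served a valid prescribed-information notice? no] OR [the dwelling is subject to a licensing requirement? no] OR [the dwelling is not let together with agricultural land? no] → not satisfied.
rule 2 — Tier V Letting: [the rent includes payment for board? no] OR [Qualifying Arrangement (rule 5)? no] OR [not a Class-J Letting (rule 11)? yes] → satisfied.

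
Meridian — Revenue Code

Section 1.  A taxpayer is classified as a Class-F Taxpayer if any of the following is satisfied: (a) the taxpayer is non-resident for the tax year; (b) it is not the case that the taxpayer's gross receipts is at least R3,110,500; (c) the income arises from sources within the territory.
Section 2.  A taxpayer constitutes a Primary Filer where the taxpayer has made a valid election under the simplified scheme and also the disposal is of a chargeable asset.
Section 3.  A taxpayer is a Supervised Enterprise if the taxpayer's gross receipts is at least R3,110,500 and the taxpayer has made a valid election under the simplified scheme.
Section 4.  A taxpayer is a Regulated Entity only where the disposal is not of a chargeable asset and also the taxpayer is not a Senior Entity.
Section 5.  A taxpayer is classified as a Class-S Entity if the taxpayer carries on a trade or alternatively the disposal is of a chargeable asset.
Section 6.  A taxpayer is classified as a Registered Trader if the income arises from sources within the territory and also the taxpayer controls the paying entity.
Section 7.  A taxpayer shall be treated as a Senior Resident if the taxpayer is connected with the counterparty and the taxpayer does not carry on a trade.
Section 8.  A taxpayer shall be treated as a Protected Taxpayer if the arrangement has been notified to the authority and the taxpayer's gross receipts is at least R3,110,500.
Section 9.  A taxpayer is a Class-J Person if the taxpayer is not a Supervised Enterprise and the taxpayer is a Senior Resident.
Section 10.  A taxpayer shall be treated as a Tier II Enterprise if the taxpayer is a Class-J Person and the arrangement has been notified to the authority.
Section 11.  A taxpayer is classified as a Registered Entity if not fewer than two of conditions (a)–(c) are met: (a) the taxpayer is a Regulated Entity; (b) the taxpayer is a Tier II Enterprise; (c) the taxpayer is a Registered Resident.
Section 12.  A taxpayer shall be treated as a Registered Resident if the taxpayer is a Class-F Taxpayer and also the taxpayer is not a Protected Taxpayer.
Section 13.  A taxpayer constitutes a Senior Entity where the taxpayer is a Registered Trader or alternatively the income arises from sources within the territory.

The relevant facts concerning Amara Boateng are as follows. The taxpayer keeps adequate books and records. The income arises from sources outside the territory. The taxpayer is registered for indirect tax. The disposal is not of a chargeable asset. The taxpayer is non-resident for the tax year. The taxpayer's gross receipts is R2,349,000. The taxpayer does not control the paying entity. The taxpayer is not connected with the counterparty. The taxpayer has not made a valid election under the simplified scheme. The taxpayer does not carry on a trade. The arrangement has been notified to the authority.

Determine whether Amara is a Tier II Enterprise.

section 3 — Supervised Enterprise: [taxpayer's gross receipts: R2,349,000 ≥ R3,110,500? no] AND [the taxpayer has made a valid election under the simplified scheme? no] → not satisfied.
section 7 — Senior Resident: [the taxpayer is connected with the counterparty? no] AND [the taxpayer does not carry on a trade? yes] → not satisfied.
section 9 — Class-J Person: [not a Supervised Enterprise (section 3)? yes] AND [Senior Resident (section 7)? no] → not satisfied.
section 10 — Tier II Enterprise: [Class-J Person (section 9)? no] AND [the arrangement has been notified to the authority? yes] → not satisfied.

No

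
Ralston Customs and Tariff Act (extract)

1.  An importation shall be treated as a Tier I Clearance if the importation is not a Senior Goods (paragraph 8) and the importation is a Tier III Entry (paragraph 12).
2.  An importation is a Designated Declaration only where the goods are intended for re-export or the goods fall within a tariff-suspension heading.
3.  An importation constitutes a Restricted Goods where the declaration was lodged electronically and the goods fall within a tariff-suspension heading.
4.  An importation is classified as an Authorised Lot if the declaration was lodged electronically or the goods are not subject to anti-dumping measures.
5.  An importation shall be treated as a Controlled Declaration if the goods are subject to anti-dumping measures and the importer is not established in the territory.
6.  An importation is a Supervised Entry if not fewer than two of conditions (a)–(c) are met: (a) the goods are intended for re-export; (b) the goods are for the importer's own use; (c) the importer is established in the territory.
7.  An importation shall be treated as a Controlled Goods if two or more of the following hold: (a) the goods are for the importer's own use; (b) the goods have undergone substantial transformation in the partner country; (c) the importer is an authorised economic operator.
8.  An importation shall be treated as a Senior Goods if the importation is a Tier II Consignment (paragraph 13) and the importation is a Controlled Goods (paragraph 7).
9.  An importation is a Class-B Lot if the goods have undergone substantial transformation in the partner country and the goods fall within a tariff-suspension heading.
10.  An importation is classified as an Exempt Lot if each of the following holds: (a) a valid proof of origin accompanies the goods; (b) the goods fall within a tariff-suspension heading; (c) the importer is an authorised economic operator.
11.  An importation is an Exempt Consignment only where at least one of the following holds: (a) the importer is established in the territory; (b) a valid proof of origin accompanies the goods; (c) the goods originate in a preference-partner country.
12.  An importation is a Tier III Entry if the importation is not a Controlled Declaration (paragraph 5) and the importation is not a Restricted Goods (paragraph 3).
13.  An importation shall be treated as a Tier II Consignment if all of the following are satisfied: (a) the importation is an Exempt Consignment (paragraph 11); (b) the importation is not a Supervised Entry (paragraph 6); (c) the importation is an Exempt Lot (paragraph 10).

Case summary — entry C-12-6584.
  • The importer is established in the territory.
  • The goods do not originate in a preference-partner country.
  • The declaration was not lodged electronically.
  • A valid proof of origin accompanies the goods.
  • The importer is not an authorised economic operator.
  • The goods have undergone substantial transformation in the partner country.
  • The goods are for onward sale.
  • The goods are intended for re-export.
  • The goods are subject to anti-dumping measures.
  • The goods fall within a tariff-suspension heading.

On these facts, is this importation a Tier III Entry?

Yes

paragraph 5 — Controlled Declaration: [the goods are subject to anti-dumping measures? yes] AND [the importer is not established in the territory? no] → not satisfied.
paragraph 3 — Restricted Goods: [the declaration was lodged electronically? no] AND [the goods fall within a tariff-suspension heading? yes] → not satisfied.
paragraph 12 — Tier III Entry: [not a Controlled Declaration (paragraph 5)? yes] AND [not a Restricted Goods (paragraph 3)? yes] → satisfied.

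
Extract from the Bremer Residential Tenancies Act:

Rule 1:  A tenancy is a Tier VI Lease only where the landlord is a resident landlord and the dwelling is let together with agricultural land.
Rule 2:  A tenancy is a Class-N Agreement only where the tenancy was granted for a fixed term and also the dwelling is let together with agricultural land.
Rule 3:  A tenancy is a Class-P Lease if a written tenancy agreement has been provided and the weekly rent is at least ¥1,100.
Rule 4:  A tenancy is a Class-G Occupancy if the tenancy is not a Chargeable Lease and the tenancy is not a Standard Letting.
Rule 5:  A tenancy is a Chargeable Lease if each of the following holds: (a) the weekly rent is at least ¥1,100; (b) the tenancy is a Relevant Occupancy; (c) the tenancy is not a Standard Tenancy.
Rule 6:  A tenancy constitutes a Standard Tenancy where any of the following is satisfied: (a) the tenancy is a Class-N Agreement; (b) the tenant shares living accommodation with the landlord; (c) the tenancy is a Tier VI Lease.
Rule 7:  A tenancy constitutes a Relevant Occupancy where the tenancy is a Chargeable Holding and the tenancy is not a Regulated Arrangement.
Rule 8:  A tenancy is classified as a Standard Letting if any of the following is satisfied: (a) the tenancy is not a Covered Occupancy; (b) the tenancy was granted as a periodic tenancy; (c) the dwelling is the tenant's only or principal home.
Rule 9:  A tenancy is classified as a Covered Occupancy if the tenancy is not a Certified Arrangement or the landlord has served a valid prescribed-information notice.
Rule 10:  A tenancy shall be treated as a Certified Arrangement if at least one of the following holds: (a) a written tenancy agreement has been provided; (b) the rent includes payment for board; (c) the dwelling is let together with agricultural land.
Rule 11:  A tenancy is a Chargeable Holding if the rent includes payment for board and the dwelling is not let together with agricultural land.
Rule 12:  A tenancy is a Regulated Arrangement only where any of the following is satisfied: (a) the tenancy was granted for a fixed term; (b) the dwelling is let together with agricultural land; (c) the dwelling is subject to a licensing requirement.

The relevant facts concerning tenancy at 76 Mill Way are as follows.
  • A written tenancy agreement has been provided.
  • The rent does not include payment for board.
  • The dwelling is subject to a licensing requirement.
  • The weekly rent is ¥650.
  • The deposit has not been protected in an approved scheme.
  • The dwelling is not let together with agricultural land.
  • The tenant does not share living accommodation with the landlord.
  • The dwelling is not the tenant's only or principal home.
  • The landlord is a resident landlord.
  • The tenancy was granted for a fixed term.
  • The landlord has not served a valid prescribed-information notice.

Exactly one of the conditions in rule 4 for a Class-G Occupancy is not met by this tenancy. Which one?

Standard Letting

Under rule 11: the rent includes payment for board? no; and the dwelling is not let together with agricultural land? yes. So the tenancy is not a Chargeable Holding.
Under rule 12: the tenancy was granted for a fixed term? yes; or the dwelling is let together with agricultural land? no; or the dwelling is subject to a licensing requirement? yes. So the tenancy is a Regulated Arrangement.
Under rule 7: Chargeable Holding (rule 11)? no; and not a Regulated Arrangement (rule 12)? no. So the tenancy is not a Relevant Occupancy.
Under rule 2: the tenancy was granted for a fixed term? yes; and the dwelling is let together with agricultural land? no. So the tenancy is not a Class-N Agreement.
Under rule 1: the landlord is a resident landlord? yes; and the dwelling is let together with agricultural land? no. So the tenancy is not a Tier VI Lease.
Under rule 6: Class-N Agreement (rule 2)? no; or the tenant shares living accommodation with the landlord? no; or Tier VI Lease (rule 1)? no. So the tenancy is not a Standard Tenancy.
Under rule 5: weekly rent: ¥650 ≥ ¥1,100? no; and Relevant Occupancy (rule 7)? no; and not a Standard Tenancy (rule 6)? yes. So the tenancy is not a Chargeable Lease.
Under rule 10: a written tenancy agreement has been provided? yes; or the rent includes payment for board? no; or the dwelling is let together with agricultural land? no. So the tenancy is a Certified Arrangement.
Under rule 9: not a Certified Arrangement (rule 10)? no; or the landlord has served a valid prescribed-information notice? no. So the tenancy is not a Covered Occupancy.
Under rule 8: not a Covered Occupancy (rule 9)? yes; or the tenancy was granted as a periodic tenancy? no; or the dwelling is the tenant's only or principal home? no. So the tenancy is a Standard Letting.
Under rule 4: not a Chargeable Lease (rule 5)? yes; and not a Standard Letting (rule 8)? no. So the tenancy is not a Class-G Occupancy.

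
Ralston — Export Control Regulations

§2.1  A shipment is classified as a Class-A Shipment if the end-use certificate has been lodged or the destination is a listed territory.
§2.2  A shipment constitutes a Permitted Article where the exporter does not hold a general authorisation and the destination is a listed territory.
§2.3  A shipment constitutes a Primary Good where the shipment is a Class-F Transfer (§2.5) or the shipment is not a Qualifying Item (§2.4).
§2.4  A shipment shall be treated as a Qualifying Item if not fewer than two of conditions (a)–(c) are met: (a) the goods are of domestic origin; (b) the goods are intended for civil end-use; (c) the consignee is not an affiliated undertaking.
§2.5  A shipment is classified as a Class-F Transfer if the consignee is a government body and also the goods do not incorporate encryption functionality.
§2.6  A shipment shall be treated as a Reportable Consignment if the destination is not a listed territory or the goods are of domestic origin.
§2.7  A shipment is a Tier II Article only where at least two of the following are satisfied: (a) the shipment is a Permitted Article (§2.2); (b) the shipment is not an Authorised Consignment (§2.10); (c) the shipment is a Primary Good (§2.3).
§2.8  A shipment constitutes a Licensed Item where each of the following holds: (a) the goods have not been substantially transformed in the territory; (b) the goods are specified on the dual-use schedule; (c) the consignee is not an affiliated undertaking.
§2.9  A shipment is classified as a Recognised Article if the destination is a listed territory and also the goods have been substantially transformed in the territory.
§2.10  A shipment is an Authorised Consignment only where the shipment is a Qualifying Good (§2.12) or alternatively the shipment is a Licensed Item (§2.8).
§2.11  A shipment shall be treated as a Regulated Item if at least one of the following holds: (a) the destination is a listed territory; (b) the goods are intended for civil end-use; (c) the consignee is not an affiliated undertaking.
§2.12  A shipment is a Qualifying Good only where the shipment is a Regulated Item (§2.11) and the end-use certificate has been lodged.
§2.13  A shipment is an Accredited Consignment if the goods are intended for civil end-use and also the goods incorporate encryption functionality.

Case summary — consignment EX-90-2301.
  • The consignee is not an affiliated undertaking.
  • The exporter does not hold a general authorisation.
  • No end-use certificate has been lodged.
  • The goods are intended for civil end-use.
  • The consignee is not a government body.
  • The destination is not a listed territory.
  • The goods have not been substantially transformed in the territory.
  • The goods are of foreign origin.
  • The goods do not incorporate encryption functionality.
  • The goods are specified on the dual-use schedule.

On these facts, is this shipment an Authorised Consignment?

Yes

Under §2.11: the destination is a listed territory? no; or the goods are intended for civil end-use? yes; or the consignee is not an affiliated undertaking? yes. So the shipment is a Regulated Item.
Under §2.12: Regulated Item (§2.11)? yes; and the end-use certificate has been lodged? no. So the shipment is not a Qualifying Good.
Under §2.8: the goods have not been substantially transformed in the territory? yes; and the goods are specified on the dual-use schedule? yes; and the consignee is not an affiliated undertaking? yes. So the shipment is a Licensed Item.
Under §2.10: Qualifying Good (§2.12)? no; or Licensed Item (§2.8)? yes. So the shipment is an Authorised Consignment.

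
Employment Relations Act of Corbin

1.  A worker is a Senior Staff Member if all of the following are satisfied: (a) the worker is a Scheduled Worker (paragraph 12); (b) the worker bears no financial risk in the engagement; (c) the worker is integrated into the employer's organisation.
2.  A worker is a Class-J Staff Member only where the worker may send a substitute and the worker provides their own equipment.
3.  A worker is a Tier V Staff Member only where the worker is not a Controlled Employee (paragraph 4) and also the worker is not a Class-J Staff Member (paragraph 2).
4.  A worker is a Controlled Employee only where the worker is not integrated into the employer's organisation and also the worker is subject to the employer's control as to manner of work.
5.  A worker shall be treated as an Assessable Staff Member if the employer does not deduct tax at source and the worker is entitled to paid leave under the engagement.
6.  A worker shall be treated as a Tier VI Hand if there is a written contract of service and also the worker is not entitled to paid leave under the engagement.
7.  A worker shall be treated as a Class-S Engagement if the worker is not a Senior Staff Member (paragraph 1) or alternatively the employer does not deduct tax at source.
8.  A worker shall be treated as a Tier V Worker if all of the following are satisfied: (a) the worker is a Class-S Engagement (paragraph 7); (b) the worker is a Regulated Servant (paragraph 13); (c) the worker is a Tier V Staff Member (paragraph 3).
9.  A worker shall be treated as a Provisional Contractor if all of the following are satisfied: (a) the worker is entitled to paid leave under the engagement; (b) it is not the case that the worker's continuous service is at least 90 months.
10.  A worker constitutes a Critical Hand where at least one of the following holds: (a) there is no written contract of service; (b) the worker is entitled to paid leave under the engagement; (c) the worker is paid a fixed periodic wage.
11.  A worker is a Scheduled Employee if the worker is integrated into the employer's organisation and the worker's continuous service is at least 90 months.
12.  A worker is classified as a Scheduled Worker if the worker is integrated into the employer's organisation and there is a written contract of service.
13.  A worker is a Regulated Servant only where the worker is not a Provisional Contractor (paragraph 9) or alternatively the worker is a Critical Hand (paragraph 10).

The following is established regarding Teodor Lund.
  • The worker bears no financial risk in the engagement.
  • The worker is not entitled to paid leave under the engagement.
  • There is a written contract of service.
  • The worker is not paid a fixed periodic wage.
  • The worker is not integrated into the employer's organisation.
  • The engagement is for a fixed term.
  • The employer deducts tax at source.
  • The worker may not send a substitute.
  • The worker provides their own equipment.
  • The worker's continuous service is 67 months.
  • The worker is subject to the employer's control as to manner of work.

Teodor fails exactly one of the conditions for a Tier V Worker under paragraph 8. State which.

Tier V Staff Member

Under paragraph 12: the worker is integrated into the employer's organisation? no; and there is a written contract of service? yes. So the worker is not a Scheduled Worker.
Under paragraph 1: Scheduled Worker (paragraph 12)? no; and the worker bears no financial risk in the engagement? yes; and the worker is integrated into the employer's organisation? no. So the worker is not a Senior Staff Member.
Under paragraph 7: not a Senior Staff Member (paragraph 1)? yes; or the employer does not deduct tax at source? no. So the worker is a Class-S Engagement.
Under paragraph 9: the worker is entitled to paid leave under the engagement? no; and worker's continuous service: 67 months ≥ 90 months? no, so negated condition yes. So the worker is not a Provisional Contractor.
Under paragraph 10: there is no written contract of service? no; or the worker is entitled to paid leave under the engagement? no; or the worker is paid a fixed periodic wage? no. So the worker is not a Critical Hand.
Under paragraph 13: not a Provisional Contractor (paragraph 9)? yes; or Critical Hand (paragraph 10)? no. So the worker is a Regulated Servant.
Under paragraph 4: the worker is not integrated into the employer's organisation? yes; and the worker is subject to the employer's control as to manner of work? yes. So the worker is a Controlled Employee.
Under paragraph 2: the worker may send a substitute? no; and the worker provides their own equipment? yes. So the worker is not a Class-J Staff Member.
Under paragraph 3: not a Controlled Employee (paragraph 4)? no; and not a Class-J Staff Member (paragraph 2)? yes. So the worker is not a Tier V Staff Member.
Under paragraph 8: Class-S Engagement (paragraph 7)? yes; and Regulated Servant (paragraph 13)? yes; and Tier V Staff Member (paragraph 3)? no. So the worker is not a Tier V Worker.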